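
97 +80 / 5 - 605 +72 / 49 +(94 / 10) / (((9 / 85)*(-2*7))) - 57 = -488515 / 882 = -553.87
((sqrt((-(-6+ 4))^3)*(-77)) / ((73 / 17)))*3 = -7854*sqrt(2) / 73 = -152.15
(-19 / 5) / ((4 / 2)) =-19 / 10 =-1.90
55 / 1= 55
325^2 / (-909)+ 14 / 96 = -1687879 / 14544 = -116.05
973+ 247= 1220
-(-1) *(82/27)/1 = 82/27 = 3.04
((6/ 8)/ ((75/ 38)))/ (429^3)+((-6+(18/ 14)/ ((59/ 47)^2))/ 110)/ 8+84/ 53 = 64401496269508417/ 40785876587055600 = 1.58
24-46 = -22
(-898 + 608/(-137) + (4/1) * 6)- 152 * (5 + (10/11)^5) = -38232873766/22063987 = -1732.82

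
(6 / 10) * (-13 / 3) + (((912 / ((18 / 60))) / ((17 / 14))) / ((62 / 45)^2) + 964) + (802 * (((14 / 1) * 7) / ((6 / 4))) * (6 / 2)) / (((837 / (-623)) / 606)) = -52123852620689 / 735165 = -70900889.76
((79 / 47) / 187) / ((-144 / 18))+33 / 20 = 579679 / 351560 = 1.65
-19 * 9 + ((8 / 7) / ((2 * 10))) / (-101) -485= -2318962 / 3535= -656.00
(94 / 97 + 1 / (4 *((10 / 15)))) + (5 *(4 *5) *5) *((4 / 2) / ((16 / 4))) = 195043 / 776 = 251.34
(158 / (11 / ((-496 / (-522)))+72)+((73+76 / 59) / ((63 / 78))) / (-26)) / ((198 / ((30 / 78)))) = -0.00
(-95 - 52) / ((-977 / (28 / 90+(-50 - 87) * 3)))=-905569 / 14655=-61.79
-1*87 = -87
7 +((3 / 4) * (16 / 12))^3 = 8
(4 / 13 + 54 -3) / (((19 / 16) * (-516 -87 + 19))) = -1334 / 18031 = -0.07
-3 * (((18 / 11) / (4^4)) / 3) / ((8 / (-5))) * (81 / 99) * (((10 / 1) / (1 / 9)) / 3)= 0.10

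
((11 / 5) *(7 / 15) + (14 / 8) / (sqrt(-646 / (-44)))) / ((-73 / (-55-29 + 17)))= 469 *sqrt(7106) / 94316 + 5159 / 5475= 1.36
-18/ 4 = -9/ 2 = -4.50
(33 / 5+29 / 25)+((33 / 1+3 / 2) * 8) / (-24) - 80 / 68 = -4179 / 850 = -4.92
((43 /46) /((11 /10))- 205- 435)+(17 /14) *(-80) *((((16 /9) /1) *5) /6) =-37443845 /47817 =-783.07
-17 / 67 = -0.25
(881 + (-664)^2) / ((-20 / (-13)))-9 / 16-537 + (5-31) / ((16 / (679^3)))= -40673159671 / 80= -508414495.89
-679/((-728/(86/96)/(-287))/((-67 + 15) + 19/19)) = 20350309/1664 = 12229.75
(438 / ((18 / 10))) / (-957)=-730 / 2871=-0.25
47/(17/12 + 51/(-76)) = 63.04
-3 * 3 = -9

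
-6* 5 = -30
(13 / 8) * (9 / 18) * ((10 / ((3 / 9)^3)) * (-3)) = -5265 / 8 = -658.12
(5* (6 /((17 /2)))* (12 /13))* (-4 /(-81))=320 /1989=0.16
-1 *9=-9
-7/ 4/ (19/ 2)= -7/ 38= -0.18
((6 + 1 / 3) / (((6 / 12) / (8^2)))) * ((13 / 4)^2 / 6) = 12844 / 9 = 1427.11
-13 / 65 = -1 / 5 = -0.20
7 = 7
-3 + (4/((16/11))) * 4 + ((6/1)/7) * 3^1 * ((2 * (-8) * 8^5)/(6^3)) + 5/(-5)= -130925/21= -6234.52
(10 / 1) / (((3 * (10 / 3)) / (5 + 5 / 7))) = 40 / 7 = 5.71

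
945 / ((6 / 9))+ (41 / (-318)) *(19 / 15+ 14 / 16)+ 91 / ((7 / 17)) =62514623 / 38160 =1638.22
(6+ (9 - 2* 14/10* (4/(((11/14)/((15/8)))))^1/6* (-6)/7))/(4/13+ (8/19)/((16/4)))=17043/374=45.57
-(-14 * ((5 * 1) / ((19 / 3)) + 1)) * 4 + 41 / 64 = 122635 / 1216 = 100.85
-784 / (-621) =784 / 621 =1.26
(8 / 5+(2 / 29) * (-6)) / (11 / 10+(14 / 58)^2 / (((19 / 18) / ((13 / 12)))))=47386 / 46331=1.02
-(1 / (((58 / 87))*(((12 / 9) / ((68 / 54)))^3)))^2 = -1.60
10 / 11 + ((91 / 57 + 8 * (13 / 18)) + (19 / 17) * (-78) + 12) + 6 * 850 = 160943659 / 31977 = 5033.11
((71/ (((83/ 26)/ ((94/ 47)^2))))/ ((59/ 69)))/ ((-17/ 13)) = -6623448/ 83249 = -79.56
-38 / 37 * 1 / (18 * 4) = -19 / 1332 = -0.01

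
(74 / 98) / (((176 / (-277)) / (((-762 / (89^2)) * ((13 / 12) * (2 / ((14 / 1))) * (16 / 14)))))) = 16921099 / 836806124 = 0.02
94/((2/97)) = 4559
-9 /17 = -0.53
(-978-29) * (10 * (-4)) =40280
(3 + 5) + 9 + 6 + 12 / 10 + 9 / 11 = 1376 / 55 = 25.02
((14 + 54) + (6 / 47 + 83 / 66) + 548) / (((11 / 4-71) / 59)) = -533.71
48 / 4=12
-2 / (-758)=0.00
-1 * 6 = -6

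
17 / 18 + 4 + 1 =5.94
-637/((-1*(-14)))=-45.50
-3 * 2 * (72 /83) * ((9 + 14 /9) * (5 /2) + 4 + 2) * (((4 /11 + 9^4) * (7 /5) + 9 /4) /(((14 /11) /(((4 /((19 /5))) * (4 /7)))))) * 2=-113133435360 /77273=-1464074.58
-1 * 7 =-7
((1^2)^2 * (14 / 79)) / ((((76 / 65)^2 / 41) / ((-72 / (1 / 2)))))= -21826350 / 28519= -765.33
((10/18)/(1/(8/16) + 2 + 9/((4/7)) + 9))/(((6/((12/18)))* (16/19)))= 19/7452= 0.00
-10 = -10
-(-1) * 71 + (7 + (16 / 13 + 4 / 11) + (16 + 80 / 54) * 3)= 169934 / 1287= 132.04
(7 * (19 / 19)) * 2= 14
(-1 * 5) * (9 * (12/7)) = -540/7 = -77.14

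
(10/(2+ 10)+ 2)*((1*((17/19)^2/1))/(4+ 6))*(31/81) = 152303/1754460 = 0.09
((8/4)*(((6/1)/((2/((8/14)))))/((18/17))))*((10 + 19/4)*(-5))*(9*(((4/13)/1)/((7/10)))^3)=-962880000/5274997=-182.54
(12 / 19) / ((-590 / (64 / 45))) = -128 / 84075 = -0.00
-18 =-18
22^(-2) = 1 / 484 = 0.00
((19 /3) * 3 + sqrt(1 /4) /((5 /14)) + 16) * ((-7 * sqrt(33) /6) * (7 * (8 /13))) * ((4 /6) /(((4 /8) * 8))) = -1372 * sqrt(33) /45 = -175.15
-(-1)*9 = 9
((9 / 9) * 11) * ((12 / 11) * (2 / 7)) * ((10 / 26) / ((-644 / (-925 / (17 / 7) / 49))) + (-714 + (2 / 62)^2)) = -4101526994274 / 1675473709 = -2447.98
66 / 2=33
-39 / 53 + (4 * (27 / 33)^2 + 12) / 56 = -21267 / 44891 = -0.47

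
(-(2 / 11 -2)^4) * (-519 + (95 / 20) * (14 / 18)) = 742040000 / 131769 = 5631.37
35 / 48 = 0.73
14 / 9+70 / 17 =868 / 153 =5.67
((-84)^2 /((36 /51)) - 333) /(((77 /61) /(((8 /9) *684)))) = 358381344 /77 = 4654303.17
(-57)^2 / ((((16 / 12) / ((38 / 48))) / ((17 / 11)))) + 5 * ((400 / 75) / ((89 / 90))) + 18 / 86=4052765481 / 1347104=3008.50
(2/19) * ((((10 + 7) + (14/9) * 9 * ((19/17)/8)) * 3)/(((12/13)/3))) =50271/2584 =19.45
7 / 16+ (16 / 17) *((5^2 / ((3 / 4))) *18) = 153719 / 272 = 565.14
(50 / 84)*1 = 25 / 42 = 0.60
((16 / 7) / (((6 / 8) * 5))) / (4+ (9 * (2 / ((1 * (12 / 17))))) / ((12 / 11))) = 512 / 22995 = 0.02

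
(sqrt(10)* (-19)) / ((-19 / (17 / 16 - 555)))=-8863* sqrt(10) / 16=-1751.70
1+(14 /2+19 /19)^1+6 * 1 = 15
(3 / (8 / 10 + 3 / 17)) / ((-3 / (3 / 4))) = -255 / 332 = -0.77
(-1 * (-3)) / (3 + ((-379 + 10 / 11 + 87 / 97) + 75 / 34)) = -108834 / 13494985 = -0.01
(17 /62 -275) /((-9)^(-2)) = -1379673 /62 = -22252.79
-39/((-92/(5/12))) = 0.18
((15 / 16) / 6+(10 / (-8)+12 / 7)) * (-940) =-32665 / 56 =-583.30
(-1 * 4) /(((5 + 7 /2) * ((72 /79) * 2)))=-79 /306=-0.26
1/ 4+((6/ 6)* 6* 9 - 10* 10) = -45.75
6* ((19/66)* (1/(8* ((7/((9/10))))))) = 171/6160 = 0.03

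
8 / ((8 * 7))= 1 / 7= 0.14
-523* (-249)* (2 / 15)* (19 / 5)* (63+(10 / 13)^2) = 17727627874 / 4225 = 4195888.25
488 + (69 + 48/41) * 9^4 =18896005/41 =460878.17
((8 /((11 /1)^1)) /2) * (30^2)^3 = 265090909.09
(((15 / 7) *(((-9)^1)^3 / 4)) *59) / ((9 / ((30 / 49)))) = -1075275 / 686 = -1567.46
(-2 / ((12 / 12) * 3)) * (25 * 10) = -500 / 3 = -166.67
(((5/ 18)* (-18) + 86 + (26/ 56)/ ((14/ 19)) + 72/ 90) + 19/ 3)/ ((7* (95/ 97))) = 50627113/ 3910200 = 12.95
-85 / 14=-6.07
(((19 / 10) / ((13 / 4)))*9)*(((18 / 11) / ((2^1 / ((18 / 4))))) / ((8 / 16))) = 38.74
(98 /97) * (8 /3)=784 /291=2.69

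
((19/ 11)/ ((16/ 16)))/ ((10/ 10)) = 19/ 11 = 1.73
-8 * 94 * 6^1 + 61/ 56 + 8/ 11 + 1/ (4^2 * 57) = -316723045/ 70224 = -4510.18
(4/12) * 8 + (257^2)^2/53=13087411627/159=82310764.95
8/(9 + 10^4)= 8/10009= 0.00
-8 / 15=-0.53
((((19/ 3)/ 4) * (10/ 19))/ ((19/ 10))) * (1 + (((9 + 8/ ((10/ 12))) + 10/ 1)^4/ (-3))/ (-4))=418169101/ 17100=24454.33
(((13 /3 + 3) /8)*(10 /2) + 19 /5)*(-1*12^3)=-72432 /5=-14486.40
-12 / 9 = -4 / 3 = -1.33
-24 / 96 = -1 / 4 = -0.25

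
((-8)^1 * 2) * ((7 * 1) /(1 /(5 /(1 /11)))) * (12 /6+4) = -36960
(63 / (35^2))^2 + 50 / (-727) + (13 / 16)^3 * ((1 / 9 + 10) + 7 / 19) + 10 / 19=370436137957 / 60915330000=6.08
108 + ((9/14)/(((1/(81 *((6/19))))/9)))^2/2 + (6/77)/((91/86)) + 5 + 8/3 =167959999175/15177162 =11066.63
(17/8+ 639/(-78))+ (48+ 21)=6545/104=62.93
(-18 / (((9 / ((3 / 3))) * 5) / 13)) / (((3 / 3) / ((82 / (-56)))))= 533 / 70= 7.61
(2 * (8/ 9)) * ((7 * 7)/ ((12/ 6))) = 392/ 9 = 43.56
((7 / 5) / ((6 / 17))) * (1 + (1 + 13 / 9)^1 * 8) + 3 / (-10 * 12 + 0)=88033 / 1080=81.51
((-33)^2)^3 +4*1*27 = 1291468077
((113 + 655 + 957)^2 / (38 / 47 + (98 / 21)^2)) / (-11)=-1258689375 / 105094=-11976.80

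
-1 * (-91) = 91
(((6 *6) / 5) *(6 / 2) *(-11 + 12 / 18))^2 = 49818.24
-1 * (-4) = 4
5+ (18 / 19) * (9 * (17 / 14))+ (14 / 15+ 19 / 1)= 70397 / 1995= 35.29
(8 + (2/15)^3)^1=8.00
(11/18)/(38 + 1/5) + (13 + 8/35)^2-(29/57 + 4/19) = 13946734093/80019450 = 174.29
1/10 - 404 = -4039/10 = -403.90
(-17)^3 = -4913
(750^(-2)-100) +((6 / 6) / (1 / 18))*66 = 612000001 / 562500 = 1088.00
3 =3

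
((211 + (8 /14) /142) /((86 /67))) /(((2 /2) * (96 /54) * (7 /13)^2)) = 10686885183 /33509728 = 318.92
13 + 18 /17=239 /17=14.06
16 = 16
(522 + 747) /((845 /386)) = 489834 /845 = 579.69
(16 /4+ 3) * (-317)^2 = 703423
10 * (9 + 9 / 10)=99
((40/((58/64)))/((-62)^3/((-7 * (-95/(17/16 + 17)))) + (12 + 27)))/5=-340480/248174141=-0.00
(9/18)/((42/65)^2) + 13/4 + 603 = 2143075/3528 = 607.45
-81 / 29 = -2.79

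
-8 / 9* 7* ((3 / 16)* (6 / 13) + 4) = -2975 / 117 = -25.43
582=582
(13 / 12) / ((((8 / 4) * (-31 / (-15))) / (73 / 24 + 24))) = 42185 / 5952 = 7.09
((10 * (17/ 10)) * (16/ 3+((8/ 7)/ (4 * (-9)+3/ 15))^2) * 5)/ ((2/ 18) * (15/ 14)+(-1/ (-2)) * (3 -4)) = -266952530/ 224287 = -1190.23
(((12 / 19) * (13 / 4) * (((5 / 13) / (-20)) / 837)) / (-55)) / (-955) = -1 / 1113740100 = -0.00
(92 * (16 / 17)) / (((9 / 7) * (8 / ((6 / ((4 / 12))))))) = 2576 / 17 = 151.53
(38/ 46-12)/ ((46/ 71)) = -18247/ 1058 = -17.25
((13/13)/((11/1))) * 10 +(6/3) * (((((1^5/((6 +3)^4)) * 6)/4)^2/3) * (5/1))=286978195/315675954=0.91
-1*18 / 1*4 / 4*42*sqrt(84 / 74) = -756*sqrt(1554) / 37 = -805.46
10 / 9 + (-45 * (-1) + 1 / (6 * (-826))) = 685577 / 14868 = 46.11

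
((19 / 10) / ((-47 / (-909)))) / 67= 17271 / 31490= 0.55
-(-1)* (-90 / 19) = -90 / 19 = -4.74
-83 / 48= -1.73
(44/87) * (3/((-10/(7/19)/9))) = -1386/2755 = -0.50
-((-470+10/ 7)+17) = 3161/ 7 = 451.57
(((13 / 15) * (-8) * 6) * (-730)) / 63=30368 / 63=482.03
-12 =-12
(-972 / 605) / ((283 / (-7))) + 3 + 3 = 1034094 / 171215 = 6.04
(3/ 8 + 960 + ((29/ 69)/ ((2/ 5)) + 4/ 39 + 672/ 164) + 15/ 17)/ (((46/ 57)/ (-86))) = -3949506281255/ 38346152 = -102996.16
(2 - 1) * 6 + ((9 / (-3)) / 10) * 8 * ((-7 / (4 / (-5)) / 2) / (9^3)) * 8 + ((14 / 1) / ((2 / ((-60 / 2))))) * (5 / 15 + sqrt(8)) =-420 * sqrt(2) - 15580 / 243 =-658.08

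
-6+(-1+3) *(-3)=-12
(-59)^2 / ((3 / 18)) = 20886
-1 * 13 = -13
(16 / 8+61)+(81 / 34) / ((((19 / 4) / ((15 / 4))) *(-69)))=935649 / 14858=62.97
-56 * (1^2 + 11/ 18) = -812/ 9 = -90.22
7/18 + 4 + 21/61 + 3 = 8491/1098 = 7.73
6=6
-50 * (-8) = 400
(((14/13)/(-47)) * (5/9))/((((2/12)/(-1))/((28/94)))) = 1960/86151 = 0.02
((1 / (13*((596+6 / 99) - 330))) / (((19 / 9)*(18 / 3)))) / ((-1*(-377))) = 99 / 1635169640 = 0.00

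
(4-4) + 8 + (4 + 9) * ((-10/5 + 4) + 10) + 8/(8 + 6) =1152/7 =164.57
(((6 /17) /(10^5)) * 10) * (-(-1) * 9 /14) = 27 /1190000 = 0.00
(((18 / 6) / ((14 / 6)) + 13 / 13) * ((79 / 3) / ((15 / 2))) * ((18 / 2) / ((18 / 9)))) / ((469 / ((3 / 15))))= 1264 / 82075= 0.02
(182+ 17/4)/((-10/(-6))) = 447/4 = 111.75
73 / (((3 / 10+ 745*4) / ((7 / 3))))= 5110 / 89409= 0.06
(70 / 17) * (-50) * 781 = -2733500 / 17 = -160794.12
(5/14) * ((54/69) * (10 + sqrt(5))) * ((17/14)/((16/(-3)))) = -0.78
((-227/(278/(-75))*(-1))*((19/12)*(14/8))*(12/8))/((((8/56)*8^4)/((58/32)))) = -459657975/583008256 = -0.79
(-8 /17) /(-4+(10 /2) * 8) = -2 /153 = -0.01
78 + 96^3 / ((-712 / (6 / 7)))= -614958 / 623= -987.09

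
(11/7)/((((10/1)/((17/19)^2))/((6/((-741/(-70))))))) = 6358/89167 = 0.07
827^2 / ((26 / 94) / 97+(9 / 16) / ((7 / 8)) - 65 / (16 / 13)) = -349219618832 / 26636781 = -13110.43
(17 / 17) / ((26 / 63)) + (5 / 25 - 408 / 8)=-6289 / 130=-48.38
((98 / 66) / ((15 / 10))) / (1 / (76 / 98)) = 76 / 99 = 0.77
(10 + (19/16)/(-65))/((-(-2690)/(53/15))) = 550193/41964000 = 0.01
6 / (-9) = -2 / 3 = -0.67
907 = 907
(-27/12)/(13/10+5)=-5/14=-0.36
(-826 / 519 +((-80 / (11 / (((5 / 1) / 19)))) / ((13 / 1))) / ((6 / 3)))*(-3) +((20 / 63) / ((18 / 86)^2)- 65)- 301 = -848530461112 / 2398619223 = -353.76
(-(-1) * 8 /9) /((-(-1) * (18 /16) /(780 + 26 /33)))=1649024 /2673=616.92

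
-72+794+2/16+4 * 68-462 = 532.12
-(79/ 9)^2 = -6241/ 81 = -77.05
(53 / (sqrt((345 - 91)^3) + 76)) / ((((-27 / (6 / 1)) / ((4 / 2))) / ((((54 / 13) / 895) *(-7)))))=-12084 / 3403505105 + 40386 *sqrt(254) / 3403505105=0.00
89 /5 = 17.80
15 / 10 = 3 / 2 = 1.50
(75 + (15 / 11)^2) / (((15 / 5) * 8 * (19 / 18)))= 6975 / 2299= 3.03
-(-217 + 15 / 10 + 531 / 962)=103390 / 481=214.95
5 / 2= 2.50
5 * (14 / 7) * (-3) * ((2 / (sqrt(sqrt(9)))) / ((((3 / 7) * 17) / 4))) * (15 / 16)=-175 * sqrt(3) / 17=-17.83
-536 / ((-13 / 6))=3216 / 13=247.38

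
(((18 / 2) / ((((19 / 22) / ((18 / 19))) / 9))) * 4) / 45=7.90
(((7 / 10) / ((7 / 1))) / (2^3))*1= 1 / 80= 0.01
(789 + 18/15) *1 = 3951/5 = 790.20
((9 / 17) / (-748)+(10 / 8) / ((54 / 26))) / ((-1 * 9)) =-51598 / 772497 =-0.07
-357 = -357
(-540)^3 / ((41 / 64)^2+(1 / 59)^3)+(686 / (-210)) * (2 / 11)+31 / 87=-14085319122197268527 / 36711178735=-383679293.54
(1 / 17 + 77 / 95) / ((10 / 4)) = 2808 / 8075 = 0.35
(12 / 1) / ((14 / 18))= 108 / 7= 15.43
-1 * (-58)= 58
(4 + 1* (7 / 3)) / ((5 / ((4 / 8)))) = 19 / 30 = 0.63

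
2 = 2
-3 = -3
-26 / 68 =-13 / 34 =-0.38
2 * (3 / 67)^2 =18 / 4489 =0.00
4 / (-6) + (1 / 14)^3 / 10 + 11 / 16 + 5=206659 / 41160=5.02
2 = 2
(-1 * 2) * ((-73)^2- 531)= -9596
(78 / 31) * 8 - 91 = -2197 / 31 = -70.87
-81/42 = -27/14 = -1.93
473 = 473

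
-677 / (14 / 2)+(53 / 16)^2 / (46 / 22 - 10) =-15294437 / 155904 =-98.10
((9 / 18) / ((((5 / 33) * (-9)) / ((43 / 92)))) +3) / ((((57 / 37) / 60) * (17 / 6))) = 288859 / 7429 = 38.88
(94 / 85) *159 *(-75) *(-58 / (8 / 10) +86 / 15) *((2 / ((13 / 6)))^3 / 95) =7289.82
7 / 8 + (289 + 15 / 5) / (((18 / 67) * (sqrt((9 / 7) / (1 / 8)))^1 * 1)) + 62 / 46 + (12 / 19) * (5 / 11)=96521 / 38456 + 4891 * sqrt(14) / 54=341.41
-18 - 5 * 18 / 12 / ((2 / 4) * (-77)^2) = -106737 / 5929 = -18.00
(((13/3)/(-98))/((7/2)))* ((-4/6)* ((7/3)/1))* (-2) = -52/1323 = -0.04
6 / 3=2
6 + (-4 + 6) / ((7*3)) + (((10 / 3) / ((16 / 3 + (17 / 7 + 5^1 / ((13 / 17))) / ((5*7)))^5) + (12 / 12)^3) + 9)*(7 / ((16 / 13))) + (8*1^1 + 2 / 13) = 67502850651336934915491721655 / 949039326146401615648653312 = 71.13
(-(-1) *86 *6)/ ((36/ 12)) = 172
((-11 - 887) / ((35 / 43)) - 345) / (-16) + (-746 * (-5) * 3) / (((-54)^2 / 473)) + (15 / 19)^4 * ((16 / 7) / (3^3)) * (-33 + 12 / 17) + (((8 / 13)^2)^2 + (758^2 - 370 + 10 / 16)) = 4960533757117325359829 / 8610552816662160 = 576099.34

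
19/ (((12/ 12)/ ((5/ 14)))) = 95/ 14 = 6.79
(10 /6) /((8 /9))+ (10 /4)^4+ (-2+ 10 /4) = 663 /16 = 41.44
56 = 56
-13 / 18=-0.72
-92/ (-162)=46/ 81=0.57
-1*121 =-121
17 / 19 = 0.89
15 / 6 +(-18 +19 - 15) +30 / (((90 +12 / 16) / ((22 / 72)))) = -2257 / 198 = -11.40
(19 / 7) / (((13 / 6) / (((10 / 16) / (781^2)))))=285 / 222025804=0.00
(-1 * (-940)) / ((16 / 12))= 705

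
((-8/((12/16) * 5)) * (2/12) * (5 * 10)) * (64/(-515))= 2048/927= 2.21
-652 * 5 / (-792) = 815 / 198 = 4.12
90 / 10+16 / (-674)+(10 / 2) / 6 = 19835 / 2022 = 9.81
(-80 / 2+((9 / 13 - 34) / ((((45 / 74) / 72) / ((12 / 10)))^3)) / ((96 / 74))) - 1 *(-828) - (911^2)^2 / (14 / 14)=-139921133579034641 / 203125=-688842503773.71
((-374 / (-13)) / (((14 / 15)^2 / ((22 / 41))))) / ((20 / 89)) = 8238285 / 104468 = 78.86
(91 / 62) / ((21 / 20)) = 130 / 93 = 1.40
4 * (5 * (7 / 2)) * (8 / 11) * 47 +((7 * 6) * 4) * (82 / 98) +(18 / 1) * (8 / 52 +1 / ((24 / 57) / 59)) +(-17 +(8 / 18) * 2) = 181700965 / 36036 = 5042.21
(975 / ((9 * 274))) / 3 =325 / 2466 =0.13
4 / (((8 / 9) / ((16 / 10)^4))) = 18432 / 625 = 29.49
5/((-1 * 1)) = -5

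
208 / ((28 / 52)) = 2704 / 7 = 386.29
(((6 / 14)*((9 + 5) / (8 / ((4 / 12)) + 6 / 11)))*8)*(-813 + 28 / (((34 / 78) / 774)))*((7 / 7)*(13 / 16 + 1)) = 88404151 / 510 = 173341.47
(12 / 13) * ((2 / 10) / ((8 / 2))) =3 / 65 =0.05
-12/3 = -4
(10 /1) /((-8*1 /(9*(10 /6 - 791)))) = 8880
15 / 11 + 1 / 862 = 12941 / 9482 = 1.36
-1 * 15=-15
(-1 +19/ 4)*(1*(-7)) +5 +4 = -69/ 4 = -17.25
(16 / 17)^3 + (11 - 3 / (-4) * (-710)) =-520.67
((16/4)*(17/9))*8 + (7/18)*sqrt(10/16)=7*sqrt(10)/72 + 544/9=60.75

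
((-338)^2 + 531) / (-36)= -114775 / 36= -3188.19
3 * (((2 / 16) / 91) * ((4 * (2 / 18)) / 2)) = 1 / 1092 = 0.00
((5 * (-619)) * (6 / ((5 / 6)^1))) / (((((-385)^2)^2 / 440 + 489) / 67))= -11944224 / 399470287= -0.03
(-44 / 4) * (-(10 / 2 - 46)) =-451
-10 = -10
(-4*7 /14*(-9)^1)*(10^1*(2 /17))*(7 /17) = 2520 /289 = 8.72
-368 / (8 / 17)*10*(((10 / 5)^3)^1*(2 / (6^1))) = -20853.33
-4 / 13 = -0.31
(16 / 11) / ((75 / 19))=304 / 825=0.37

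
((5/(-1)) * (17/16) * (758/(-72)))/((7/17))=547655/4032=135.83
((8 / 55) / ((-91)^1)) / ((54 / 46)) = -184 / 135135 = -0.00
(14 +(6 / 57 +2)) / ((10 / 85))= 2601 / 19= 136.89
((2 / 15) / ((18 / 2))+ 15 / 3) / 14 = 677 / 1890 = 0.36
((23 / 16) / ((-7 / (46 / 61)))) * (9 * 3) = -4.18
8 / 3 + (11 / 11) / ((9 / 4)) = 28 / 9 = 3.11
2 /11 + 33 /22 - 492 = -10787 /22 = -490.32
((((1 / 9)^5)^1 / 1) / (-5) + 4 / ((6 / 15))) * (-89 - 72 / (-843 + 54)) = -69037114967 / 77649435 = -889.09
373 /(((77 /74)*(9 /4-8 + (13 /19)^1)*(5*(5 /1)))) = -2.83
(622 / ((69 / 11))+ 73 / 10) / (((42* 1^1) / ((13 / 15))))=954941 / 434700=2.20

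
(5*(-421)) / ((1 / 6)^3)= -454680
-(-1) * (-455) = -455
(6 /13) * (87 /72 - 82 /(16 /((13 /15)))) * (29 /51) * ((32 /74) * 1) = -45008 /122655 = -0.37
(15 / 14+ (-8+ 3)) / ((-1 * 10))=11 / 28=0.39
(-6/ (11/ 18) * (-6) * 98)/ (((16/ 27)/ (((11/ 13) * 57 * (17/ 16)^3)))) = 563589.88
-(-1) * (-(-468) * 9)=4212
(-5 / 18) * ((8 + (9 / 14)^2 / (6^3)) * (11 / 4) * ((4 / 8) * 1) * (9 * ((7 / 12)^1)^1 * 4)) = -690085 / 10752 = -64.18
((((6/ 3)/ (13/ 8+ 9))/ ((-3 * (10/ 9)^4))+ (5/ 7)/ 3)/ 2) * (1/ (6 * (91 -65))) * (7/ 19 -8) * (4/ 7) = -3185621/ 1157349375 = -0.00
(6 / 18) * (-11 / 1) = -11 / 3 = -3.67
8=8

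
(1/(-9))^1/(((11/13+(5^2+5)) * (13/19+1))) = -247/115488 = -0.00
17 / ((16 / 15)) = 255 / 16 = 15.94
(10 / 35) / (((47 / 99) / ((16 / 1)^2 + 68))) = 64152 / 329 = 194.99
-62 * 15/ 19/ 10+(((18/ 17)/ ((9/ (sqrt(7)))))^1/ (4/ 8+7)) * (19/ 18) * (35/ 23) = -4.83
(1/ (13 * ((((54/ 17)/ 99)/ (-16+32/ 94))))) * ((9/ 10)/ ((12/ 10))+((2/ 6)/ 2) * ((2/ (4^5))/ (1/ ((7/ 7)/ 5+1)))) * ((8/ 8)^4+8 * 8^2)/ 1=-1412839791/ 97760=-14452.13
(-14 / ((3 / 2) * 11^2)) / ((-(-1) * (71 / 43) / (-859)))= 1034236 / 25773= 40.13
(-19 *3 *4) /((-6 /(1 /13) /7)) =266 /13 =20.46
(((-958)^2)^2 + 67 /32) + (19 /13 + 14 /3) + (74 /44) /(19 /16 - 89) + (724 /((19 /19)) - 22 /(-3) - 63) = 5415323139847939129 /6429280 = 842290760372.54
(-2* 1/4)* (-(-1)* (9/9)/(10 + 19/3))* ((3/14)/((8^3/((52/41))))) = -117/7200256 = -0.00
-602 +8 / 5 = -3002 / 5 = -600.40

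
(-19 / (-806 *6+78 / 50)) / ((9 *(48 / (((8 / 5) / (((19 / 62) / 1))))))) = 155 / 3263247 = 0.00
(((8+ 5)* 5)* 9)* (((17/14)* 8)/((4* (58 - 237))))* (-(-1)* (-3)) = 29835/1253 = 23.81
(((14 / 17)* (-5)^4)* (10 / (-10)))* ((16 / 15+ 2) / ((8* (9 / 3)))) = -20125 / 306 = -65.77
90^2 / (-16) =-2025 / 4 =-506.25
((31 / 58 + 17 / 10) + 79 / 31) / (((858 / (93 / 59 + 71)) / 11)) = 46029359 / 10342995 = 4.45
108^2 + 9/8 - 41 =92993/8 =11624.12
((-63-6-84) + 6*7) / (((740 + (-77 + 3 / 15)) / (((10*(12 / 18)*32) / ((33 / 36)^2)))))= -4262400 / 100309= -42.49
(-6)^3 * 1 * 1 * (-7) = 1512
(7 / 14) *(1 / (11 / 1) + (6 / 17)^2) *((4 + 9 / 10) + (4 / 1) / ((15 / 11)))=32195 / 38148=0.84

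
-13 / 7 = -1.86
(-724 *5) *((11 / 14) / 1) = -19910 / 7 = -2844.29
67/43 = 1.56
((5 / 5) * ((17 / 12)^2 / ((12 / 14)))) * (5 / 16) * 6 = 4.39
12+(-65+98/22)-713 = -8377/11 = -761.55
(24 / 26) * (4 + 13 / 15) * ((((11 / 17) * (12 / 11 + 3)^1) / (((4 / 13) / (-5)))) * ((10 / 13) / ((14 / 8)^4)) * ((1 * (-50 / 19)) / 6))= 70080000 / 10081799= 6.95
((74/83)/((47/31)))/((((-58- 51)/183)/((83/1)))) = -419802/5123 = -81.94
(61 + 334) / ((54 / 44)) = 8690 / 27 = 321.85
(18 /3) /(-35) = -0.17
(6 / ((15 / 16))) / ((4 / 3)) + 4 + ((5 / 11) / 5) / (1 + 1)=973 / 110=8.85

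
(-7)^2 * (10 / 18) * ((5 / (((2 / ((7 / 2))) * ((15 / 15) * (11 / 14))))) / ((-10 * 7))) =-1715 / 396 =-4.33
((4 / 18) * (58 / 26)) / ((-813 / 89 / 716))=-3695992 / 95121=-38.86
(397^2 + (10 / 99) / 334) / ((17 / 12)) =10422998408 / 93687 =111253.41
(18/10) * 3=27/5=5.40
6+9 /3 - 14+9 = 4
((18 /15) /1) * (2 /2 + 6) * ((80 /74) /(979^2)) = 0.00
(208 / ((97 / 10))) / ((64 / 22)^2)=7865 / 3104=2.53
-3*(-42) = 126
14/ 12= 7/ 6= 1.17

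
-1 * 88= -88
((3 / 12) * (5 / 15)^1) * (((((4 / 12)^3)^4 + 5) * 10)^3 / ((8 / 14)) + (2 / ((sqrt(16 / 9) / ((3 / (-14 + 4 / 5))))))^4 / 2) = 246124267676998960021734676625 / 13501658452275389218166784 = 18229.19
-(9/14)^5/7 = -59049/3764768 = -0.02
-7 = -7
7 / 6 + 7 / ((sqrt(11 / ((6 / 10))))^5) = 63*sqrt(165) / 166375 + 7 / 6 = 1.17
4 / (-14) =-2 / 7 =-0.29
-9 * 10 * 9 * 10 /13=-8100 /13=-623.08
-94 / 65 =-1.45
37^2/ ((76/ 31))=42439/ 76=558.41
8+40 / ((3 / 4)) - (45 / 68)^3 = 57582113 / 943296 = 61.04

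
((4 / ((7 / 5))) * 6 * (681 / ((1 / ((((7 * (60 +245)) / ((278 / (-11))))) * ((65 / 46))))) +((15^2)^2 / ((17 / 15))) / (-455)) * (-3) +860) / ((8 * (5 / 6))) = 627996.92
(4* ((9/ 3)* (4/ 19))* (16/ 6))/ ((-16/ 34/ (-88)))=1259.79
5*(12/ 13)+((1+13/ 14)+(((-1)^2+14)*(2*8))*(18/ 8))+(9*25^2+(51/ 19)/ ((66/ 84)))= 234883137/ 38038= 6174.96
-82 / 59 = -1.39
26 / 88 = 13 / 44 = 0.30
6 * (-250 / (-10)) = 150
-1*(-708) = 708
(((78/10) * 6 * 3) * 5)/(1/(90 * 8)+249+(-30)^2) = 38880/63637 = 0.61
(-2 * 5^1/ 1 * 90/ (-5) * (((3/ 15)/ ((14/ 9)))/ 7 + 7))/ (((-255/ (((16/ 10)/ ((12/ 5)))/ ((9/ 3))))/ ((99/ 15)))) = -151316/ 20825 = -7.27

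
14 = 14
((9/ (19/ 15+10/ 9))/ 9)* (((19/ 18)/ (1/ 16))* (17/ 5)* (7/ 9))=18088/ 963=18.78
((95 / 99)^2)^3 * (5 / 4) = 3675459453125 / 3765920597604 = 0.98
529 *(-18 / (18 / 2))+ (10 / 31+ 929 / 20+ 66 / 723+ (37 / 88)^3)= -25737980124833 / 25456386560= -1011.06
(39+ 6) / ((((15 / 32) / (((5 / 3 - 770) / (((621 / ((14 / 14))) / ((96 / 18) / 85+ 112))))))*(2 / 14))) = -2950872064 / 31671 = -93172.68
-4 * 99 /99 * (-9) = 36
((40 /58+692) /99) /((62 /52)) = 1872 /319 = 5.87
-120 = -120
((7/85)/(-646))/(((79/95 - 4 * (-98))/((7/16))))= -0.00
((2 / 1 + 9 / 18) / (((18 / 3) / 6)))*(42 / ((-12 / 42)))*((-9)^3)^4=-207585709313535 / 2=-103792854656767.50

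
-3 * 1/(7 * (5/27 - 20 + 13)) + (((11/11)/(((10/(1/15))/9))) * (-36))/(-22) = 57051/354200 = 0.16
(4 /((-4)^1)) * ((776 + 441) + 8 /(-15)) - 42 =-18877 /15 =-1258.47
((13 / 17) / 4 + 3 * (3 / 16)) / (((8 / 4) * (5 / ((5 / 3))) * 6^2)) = 205 / 58752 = 0.00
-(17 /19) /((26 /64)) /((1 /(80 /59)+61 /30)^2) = -1253376 /4369183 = -0.29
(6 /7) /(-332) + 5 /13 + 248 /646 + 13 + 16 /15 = 1085576873 /73188570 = 14.83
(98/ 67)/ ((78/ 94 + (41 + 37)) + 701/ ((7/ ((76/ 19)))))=32242/ 10567441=0.00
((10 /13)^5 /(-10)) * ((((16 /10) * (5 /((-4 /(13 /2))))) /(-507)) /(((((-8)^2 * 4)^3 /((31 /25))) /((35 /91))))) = -0.00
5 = 5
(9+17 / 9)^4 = 92236816 / 6561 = 14058.35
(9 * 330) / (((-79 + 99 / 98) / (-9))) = 342.74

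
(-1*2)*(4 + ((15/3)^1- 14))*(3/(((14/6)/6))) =540/7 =77.14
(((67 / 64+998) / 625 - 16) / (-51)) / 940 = 576061 / 1917600000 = 0.00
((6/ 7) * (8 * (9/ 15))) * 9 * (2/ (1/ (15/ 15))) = 2592/ 35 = 74.06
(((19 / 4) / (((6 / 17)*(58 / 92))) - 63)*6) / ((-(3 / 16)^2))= 1855360 / 261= 7108.66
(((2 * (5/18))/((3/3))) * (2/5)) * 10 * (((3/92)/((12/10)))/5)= 5/414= 0.01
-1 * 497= -497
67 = 67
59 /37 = 1.59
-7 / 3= -2.33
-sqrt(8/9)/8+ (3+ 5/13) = 44/13-sqrt(2)/12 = 3.27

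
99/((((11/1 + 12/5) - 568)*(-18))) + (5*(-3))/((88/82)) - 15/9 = -5722615/366036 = -15.63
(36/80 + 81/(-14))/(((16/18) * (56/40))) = -6723/1568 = -4.29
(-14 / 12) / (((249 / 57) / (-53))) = 7049 / 498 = 14.15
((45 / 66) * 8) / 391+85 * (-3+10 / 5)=-365525 / 4301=-84.99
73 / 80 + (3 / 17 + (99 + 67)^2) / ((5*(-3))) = -7491557 / 4080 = -1836.17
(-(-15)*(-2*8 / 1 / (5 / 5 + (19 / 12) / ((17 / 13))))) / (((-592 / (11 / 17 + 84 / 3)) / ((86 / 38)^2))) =162083340 / 6024007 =26.91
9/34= 0.26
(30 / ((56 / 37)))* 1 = 19.82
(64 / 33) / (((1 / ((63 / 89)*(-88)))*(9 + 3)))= -896 / 89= -10.07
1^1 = 1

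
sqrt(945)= 3 * sqrt(105)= 30.74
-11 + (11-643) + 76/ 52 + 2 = -8314/ 13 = -639.54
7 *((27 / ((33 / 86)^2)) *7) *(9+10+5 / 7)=21433608 / 121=177137.26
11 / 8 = 1.38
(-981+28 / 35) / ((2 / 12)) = -29406 / 5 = -5881.20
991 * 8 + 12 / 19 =150644 / 19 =7928.63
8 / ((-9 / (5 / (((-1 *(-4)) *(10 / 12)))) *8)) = -0.17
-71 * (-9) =639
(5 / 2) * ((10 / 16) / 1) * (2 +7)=225 / 16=14.06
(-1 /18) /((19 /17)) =-17 /342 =-0.05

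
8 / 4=2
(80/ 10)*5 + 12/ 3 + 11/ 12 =539/ 12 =44.92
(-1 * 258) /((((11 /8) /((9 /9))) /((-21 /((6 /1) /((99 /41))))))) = 65016 /41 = 1585.76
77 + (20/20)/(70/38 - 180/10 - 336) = 515188/6691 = 77.00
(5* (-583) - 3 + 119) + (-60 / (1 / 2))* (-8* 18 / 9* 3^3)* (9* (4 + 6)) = 4662801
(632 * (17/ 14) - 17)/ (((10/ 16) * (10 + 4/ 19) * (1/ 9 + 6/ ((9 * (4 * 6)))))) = 14372208/ 16975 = 846.67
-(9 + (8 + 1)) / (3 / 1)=-6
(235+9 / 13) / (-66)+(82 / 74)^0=-1103 / 429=-2.57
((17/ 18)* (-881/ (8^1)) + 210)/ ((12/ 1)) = 15263/ 1728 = 8.83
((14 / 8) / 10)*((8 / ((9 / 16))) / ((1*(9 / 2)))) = 224 / 405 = 0.55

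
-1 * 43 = -43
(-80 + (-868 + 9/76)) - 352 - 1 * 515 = -137931/76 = -1814.88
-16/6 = -8/3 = -2.67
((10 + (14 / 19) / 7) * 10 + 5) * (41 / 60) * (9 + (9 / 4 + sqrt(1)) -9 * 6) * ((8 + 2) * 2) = -13796705 / 228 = -60511.86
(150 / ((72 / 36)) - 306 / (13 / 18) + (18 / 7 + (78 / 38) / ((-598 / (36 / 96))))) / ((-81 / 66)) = 807502091 / 2863224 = 282.03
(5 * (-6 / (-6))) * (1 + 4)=25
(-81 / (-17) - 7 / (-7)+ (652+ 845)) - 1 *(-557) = 35016 / 17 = 2059.76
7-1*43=-36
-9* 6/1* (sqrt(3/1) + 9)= -486 -54* sqrt(3)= -579.53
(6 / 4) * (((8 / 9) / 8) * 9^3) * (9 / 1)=2187 / 2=1093.50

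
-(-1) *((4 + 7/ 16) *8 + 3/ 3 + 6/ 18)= 221/ 6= 36.83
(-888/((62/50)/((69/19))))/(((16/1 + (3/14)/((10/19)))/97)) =-20801844000/1352933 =-15375.37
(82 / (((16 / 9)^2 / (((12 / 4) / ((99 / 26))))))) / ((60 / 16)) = 4797 / 880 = 5.45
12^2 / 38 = 3.79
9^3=729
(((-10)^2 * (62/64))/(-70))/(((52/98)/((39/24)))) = -1085/256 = -4.24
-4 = -4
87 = 87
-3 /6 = -0.50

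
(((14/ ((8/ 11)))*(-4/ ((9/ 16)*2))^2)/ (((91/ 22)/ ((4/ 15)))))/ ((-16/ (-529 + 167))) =5606656/ 15795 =354.96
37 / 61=0.61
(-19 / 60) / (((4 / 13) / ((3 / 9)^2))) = -247 / 2160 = -0.11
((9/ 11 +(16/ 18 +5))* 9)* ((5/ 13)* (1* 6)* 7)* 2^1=278880/ 143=1950.21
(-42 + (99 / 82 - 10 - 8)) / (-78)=1607 / 2132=0.75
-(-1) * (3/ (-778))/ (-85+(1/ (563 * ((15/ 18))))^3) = 66920080125/ 1475141632720702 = 0.00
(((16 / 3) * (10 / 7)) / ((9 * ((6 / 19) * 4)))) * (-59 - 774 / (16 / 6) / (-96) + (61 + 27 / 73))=4787525 / 1324512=3.61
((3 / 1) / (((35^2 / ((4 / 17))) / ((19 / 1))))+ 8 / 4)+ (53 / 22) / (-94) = 85499979 / 43066100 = 1.99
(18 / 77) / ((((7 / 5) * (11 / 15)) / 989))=1335150 / 5929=225.19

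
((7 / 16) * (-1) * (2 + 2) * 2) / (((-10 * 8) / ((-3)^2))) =63 / 160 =0.39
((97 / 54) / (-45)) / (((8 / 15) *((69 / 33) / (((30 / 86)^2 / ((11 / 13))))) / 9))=-31525 / 680432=-0.05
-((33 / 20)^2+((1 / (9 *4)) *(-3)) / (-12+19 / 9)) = -97221 / 35600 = -2.73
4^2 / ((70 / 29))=232 / 35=6.63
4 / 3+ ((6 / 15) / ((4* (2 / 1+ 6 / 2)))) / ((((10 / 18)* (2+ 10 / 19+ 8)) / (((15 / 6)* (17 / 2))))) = 168721 / 120000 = 1.41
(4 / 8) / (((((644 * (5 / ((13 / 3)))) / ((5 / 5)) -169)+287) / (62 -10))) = 169 / 5597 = 0.03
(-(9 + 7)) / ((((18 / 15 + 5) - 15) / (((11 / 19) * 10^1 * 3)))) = 600 / 19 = 31.58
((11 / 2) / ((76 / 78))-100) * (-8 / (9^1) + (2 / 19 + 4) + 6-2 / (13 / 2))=-35503621 / 42237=-840.58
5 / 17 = 0.29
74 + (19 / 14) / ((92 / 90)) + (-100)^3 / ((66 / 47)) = -15132399137 / 21252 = -712045.88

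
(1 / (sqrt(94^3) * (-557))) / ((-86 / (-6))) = -3 * sqrt(94) / 211631036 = -0.00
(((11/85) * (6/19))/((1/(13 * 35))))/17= 6006/5491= 1.09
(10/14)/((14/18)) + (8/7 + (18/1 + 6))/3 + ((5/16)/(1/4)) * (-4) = 632/147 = 4.30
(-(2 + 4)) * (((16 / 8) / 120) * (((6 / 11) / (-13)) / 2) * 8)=12 / 715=0.02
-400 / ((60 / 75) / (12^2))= -72000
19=19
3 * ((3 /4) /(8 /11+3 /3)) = 99 /76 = 1.30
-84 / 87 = -28 / 29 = -0.97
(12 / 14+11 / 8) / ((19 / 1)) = 125 / 1064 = 0.12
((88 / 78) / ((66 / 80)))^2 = 25600 / 13689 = 1.87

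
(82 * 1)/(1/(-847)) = -69454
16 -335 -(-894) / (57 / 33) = 198.58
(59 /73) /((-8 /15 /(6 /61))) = -2655 /17812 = -0.15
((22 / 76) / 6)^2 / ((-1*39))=-121 / 2027376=-0.00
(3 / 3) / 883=1 / 883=0.00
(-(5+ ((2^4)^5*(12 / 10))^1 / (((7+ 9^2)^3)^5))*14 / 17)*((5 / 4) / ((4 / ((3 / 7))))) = -5256194611791822795571209 / 9531232896049172002635776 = -0.55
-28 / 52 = -7 / 13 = -0.54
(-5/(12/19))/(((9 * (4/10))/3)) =-475/72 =-6.60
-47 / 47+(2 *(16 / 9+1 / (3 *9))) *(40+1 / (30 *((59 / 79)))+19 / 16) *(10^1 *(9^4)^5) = 4293982824178105244125627 / 236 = 18194842475330954424261.13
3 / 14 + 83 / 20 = 611 / 140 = 4.36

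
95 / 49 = 1.94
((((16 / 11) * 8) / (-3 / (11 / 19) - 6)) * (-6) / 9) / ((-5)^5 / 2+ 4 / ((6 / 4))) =-512 / 1151157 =-0.00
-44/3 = -14.67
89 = 89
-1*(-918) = 918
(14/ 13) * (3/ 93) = 0.03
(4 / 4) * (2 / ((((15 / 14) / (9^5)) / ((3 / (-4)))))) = -413343 / 5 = -82668.60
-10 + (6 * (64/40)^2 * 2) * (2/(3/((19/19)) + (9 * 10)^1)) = -9.34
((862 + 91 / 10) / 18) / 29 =1.67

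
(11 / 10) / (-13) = -11 / 130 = -0.08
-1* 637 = -637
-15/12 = -5/4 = -1.25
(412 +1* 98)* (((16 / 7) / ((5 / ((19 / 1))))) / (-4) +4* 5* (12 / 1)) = 849048 / 7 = 121292.57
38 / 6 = 19 / 3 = 6.33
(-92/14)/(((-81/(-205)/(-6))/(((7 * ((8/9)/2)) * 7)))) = 528080/243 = 2173.17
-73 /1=-73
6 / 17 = 0.35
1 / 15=0.07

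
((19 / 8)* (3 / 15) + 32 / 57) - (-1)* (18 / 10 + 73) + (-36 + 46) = 195707 / 2280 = 85.84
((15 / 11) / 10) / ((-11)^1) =-3 / 242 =-0.01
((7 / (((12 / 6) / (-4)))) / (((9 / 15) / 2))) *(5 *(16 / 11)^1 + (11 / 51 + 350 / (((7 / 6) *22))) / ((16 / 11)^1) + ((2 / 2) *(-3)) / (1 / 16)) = 1456.19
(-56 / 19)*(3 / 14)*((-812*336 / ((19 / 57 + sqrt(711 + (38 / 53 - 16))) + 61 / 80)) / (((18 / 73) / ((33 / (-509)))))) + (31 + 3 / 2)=4264462053570685 / 41009272861306 - 75715463577600*sqrt(217141) / 20504636430653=-1616.71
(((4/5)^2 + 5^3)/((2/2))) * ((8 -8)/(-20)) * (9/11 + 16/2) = 0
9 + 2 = 11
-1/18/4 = -1/72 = -0.01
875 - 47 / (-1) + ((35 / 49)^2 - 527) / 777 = 921.32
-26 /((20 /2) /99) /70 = -1287 /350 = -3.68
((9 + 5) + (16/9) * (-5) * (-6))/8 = 101/12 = 8.42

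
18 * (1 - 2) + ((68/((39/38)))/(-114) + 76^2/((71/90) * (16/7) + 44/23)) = 1535.69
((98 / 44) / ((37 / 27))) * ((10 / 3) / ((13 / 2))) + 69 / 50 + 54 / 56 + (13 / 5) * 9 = 98436111 / 3703700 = 26.58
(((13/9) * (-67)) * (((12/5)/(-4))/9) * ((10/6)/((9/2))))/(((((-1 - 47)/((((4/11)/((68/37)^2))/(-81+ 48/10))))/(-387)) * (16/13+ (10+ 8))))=-666551041/470914171200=-0.00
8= 8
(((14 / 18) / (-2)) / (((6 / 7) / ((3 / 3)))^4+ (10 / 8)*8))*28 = -117649 / 113877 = -1.03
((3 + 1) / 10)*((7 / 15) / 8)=7 / 300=0.02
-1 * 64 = -64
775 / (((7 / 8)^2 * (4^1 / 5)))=62000 / 49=1265.31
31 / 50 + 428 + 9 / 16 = 171673 / 400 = 429.18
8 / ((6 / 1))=4 / 3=1.33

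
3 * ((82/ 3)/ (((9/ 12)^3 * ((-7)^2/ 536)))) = 2812928/ 1323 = 2126.17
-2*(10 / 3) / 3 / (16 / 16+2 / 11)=-220 / 117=-1.88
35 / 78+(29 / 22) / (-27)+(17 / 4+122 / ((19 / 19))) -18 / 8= 480308 / 3861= 124.40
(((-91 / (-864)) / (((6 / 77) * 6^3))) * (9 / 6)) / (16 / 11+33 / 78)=1002001 / 200434176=0.00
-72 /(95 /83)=-5976 /95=-62.91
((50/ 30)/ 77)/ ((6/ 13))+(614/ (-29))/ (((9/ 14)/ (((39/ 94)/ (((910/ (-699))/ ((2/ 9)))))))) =22474523/ 9445590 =2.38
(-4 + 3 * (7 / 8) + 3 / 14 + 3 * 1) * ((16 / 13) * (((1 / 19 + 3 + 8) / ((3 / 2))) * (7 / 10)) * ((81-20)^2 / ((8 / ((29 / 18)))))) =77802389 / 8892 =8749.71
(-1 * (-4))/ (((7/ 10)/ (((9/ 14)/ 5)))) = 36/ 49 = 0.73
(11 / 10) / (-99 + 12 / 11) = -121 / 10770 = -0.01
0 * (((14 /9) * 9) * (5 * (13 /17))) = 0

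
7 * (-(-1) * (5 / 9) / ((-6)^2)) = 35 / 324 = 0.11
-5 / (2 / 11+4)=-55 / 46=-1.20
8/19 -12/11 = -140/209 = -0.67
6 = 6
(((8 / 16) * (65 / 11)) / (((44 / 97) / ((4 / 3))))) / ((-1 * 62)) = -6305 / 45012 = -0.14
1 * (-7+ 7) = 0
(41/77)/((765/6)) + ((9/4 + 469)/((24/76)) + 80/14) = 235307431/157080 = 1498.01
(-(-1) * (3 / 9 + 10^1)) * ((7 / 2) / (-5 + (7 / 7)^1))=-217 / 24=-9.04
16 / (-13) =-16 / 13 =-1.23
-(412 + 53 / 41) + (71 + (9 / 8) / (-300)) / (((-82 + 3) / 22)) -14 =-579215847 / 1295600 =-447.06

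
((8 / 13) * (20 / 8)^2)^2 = 2500 / 169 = 14.79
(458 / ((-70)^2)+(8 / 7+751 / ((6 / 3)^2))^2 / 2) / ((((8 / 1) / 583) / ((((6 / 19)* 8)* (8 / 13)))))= 1223148614061 / 605150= 2021232.11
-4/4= -1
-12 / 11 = -1.09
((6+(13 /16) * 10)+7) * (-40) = -845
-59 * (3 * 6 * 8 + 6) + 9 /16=-141591 /16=-8849.44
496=496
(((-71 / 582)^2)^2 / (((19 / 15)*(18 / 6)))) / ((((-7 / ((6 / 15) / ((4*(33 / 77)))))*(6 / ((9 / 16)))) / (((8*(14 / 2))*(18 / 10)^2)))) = -177881767 / 5382580284800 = -0.00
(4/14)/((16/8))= 1/7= 0.14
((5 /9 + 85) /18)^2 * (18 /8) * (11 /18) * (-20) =-8152375 /13122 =-621.28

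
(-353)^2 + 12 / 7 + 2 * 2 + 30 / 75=4361529 / 35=124615.11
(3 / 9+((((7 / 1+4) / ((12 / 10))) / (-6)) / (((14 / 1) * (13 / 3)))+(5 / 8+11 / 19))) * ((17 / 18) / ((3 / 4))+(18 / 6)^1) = 3607895 / 560196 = 6.44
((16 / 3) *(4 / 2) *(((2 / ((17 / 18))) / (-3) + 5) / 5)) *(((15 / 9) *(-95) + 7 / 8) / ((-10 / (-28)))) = -15448552 / 3825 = -4038.84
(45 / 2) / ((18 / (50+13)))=78.75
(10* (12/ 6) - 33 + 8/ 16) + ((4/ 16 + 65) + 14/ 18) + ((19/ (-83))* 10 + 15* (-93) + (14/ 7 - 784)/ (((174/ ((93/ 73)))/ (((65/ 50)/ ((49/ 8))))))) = -1344.98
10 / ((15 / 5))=10 / 3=3.33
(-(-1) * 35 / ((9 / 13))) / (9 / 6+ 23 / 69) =910 / 33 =27.58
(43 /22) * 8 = 172 /11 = 15.64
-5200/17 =-305.88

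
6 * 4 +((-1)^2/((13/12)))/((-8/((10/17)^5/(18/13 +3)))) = 647404792/26977283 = 24.00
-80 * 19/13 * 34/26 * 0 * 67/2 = 0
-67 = -67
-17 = -17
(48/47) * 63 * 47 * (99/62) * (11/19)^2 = 18112248/11191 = 1618.47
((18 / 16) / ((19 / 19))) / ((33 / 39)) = 117 / 88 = 1.33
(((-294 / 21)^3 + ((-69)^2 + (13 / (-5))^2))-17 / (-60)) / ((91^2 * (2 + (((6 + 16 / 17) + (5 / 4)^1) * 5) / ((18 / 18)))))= 10322621 / 1814160075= 0.01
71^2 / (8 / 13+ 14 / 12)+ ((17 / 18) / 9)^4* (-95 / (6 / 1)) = 1624883819065963 / 574415445024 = 2828.76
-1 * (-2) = 2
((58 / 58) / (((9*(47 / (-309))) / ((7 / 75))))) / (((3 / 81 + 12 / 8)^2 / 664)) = -1868832 / 97525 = -19.16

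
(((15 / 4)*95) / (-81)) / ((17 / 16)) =-4.14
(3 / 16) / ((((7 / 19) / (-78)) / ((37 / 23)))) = -82251 / 1288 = -63.86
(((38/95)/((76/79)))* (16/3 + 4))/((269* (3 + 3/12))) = 4424/996645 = 0.00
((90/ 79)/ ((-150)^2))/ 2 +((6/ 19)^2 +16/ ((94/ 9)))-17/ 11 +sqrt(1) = 8007705637/ 7372161500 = 1.09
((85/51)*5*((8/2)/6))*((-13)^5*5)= -92823250/9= -10313694.44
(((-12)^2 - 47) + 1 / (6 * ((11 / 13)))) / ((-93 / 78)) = -83395 / 1023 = -81.52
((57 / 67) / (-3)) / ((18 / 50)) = -475 / 603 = -0.79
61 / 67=0.91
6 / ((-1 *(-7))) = 6 / 7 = 0.86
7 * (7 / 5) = 49 / 5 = 9.80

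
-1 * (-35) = 35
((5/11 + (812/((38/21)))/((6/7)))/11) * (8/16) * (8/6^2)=12168/2299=5.29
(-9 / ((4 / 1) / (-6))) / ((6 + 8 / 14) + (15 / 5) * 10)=189 / 512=0.37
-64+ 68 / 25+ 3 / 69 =-61.24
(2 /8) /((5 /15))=3 /4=0.75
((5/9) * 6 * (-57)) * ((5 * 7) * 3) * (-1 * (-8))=-159600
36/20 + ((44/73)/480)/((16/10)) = 126199/70080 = 1.80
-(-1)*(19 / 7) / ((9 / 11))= 209 / 63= 3.32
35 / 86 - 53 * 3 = -13639 / 86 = -158.59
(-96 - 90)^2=34596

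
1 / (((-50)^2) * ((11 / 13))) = 13 / 27500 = 0.00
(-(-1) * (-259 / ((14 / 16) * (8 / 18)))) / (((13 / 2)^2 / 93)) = -247752 / 169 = -1465.99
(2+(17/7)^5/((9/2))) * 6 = 6284480/50421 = 124.64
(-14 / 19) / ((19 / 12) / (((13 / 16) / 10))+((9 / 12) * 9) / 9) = -312 / 8569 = -0.04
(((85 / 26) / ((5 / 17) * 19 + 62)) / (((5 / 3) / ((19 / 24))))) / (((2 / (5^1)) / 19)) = 1.09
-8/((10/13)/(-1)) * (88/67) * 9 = 41184/335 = 122.94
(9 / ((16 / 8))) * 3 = 13.50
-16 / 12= -4 / 3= -1.33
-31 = -31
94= 94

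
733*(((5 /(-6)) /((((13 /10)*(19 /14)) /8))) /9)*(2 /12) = -1026200 /20007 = -51.29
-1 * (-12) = 12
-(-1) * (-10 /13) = -0.77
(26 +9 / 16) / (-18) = -425 / 288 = -1.48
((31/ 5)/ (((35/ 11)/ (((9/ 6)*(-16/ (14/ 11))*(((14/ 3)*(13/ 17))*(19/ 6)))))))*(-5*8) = 29647904/ 1785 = 16609.47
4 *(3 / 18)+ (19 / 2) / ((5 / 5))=61 / 6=10.17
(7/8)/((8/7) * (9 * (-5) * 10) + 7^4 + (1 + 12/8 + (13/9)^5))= 2893401/6267940412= 0.00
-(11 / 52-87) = 4513 / 52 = 86.79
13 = 13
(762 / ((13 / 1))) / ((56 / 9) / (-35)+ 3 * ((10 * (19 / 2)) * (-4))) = -135 / 2626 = -0.05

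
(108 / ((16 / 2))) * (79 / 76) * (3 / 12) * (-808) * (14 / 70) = -215433 / 380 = -566.93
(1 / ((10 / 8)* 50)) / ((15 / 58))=116 / 1875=0.06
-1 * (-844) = 844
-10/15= -2/3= -0.67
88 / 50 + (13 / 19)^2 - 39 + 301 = 2384659 / 9025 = 264.23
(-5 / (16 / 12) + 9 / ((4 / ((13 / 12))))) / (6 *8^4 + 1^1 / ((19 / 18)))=-133 / 2490464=-0.00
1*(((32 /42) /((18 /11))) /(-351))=-88 /66339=-0.00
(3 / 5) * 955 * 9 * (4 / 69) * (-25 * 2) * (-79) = 27160200 / 23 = 1180878.26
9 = 9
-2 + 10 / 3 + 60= 184 / 3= 61.33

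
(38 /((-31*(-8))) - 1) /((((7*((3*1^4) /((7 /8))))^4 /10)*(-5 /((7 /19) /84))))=35 /1563328512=0.00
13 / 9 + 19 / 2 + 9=359 / 18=19.94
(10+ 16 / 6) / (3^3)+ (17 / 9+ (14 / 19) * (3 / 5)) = 21547 / 7695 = 2.80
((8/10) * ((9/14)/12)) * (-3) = -9/70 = -0.13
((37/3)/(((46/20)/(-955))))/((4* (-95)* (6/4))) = 35335/3933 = 8.98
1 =1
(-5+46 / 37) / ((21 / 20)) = -2780 / 777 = -3.58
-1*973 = -973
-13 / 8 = -1.62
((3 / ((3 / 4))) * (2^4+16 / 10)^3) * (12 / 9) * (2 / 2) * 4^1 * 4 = 174456832 / 375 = 465218.22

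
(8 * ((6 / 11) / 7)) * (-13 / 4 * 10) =-1560 / 77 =-20.26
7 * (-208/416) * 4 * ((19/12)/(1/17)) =-2261/6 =-376.83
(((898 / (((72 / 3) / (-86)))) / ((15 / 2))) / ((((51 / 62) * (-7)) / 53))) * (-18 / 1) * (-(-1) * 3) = -126885604 / 595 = -213253.12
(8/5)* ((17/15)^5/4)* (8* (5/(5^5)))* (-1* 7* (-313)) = 49774506992/2373046875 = 20.97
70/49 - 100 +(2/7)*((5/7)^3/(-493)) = -116678560/1183693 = -98.57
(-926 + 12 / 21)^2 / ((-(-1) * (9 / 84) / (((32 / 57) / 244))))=1342863488 / 73017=18391.11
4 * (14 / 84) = 2 / 3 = 0.67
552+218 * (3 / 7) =4518 / 7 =645.43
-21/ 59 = -0.36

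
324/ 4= 81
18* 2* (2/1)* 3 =216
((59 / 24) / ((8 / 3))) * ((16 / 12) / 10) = 59 / 480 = 0.12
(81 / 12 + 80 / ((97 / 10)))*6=17457 / 194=89.98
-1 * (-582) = 582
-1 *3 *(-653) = 1959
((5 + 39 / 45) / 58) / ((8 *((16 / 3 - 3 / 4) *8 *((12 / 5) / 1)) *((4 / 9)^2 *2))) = 27 / 74240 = 0.00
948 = 948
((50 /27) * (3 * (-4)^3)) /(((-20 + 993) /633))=-675200 /2919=-231.31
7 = 7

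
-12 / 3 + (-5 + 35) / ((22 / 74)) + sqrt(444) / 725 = 2 * sqrt(111) / 725 + 1066 / 11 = 96.94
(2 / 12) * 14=7 / 3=2.33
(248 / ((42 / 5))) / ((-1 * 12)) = -155 / 63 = -2.46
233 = 233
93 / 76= 1.22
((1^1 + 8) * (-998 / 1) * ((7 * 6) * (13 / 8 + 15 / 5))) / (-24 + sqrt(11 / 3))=3489507 * sqrt(33) / 3434 + 125622252 / 1717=79001.22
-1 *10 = -10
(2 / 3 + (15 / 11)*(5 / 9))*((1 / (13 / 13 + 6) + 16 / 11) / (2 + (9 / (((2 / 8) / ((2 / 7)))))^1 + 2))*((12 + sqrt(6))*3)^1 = 6.90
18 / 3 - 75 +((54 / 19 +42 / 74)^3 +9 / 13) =-129477965127 / 4516576051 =-28.67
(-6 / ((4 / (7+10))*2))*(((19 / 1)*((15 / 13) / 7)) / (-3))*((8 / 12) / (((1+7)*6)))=1615 / 8736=0.18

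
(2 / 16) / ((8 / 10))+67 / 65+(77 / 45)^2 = 3466409 / 842400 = 4.11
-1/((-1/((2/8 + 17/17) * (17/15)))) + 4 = 65/12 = 5.42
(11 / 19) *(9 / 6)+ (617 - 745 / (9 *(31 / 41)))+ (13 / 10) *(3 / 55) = 741218882 / 1457775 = 508.46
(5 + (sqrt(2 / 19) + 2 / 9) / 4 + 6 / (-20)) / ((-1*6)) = -107 / 135 - sqrt(38) / 456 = -0.81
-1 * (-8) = 8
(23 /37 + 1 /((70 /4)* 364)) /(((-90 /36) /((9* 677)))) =-892910871 /589225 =-1515.40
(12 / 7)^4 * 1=20736 / 2401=8.64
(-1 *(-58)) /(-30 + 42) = 29 /6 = 4.83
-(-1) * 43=43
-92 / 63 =-1.46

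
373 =373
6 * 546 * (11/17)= 36036/17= 2119.76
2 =2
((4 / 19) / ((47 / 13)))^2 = 2704 / 797449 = 0.00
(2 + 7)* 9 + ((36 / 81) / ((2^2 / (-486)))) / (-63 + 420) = 9621 / 119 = 80.85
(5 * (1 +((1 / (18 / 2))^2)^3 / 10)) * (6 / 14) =5314411 / 2480058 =2.14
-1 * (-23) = 23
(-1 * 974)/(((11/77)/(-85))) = 579530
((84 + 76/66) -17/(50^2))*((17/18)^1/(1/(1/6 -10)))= -7045512317/8910000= -790.74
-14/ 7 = -2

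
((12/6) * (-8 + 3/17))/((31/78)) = -20748/527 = -39.37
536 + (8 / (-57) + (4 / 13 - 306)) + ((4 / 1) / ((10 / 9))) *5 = 183892 / 741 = 248.17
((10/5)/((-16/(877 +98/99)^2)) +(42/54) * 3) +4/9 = -7555042441/78408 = -96355.51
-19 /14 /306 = -19 /4284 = -0.00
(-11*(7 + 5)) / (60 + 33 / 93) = -4092 / 1871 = -2.19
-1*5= -5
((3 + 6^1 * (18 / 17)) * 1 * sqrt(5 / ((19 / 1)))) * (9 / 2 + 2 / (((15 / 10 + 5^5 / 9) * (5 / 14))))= 21.67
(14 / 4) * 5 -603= -1171 / 2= -585.50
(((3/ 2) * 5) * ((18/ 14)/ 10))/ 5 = 27/ 140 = 0.19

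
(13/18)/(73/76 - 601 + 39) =-494/383751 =-0.00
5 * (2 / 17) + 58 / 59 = 1576 / 1003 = 1.57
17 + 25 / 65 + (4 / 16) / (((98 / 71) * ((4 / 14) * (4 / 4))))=26235 / 1456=18.02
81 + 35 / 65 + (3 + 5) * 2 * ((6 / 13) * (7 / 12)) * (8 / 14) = 84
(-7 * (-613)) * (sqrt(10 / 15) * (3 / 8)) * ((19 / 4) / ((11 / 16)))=81529 * sqrt(6) / 22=9077.47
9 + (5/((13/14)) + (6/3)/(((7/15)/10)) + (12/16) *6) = 11237/182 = 61.74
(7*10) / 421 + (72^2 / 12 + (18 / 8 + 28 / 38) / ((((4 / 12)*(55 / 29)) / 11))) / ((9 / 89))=2297041907 / 479940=4786.10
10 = 10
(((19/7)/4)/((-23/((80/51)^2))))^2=924160000/175360775121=0.01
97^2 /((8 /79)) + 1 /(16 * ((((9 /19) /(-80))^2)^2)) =2673850943471 /52488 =50942138.08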